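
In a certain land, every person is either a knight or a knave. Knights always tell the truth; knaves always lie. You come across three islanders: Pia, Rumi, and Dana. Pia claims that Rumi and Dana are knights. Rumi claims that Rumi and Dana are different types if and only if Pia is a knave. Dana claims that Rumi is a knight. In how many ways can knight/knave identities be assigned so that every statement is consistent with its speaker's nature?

2

Consistent assignments:
  Pia=knight, Rumi=knight, Dana=knight
  Pia=knave, Rumi=knave, Dana=knave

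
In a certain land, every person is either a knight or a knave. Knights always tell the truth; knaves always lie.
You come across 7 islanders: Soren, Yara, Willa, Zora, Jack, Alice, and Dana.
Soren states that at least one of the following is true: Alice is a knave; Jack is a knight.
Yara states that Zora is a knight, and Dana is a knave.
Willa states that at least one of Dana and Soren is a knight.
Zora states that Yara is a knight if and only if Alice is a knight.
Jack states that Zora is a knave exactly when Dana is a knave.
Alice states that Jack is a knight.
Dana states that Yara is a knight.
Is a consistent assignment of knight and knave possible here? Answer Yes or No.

Yes

One consistent assignment: Soren=knight, Yara=knave, Willa=knight, Zora=knave, Jack=knight, Alice=knight, Dana=knave.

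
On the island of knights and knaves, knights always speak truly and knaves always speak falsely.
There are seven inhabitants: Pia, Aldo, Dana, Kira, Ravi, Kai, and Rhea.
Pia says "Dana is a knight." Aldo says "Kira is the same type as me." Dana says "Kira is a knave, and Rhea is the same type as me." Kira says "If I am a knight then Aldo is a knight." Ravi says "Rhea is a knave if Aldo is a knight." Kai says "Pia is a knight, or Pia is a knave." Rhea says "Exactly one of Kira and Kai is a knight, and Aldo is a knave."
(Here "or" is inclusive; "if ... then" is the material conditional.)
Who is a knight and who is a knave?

Pia is a knave; "Dana is a knight" is False, as required.
Aldo is a knight, and the claim "Kira is the same type as me" is indeed True.
As a knave, Dana's statement "Kira is a knave, and Rhea is the same type as me" should be False; it is.
Kira (knight): "if I am a knight then Aldo is a knight" — True. ✓
As a knight, Ravi's statement "Rhea is a knave if Aldo is a knight" should be True; it is.
Kai is a knight; "Pia is a knight, or Pia is a knave" is True, as required.
Rhea is a knave, so "exactly one of Kira and Kai is a knight, and Aldo is a knave" must be False — and it is.

Pia is a knave, Aldo is a knight, Dana is a knave, Kira is a knight, Ravi is a knight, Kai is a knight, and Rhea is a knave.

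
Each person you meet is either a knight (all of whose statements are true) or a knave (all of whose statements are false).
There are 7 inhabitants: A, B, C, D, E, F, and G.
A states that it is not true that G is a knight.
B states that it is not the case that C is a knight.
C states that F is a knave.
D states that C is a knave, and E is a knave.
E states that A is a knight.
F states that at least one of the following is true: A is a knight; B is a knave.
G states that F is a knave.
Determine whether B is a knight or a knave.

B is a knight.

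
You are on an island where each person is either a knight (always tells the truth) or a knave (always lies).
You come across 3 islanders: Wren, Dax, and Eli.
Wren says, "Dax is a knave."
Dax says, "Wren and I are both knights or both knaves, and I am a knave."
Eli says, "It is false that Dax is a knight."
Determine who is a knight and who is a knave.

Wren is a knight, Dax is a knave, and Eli is a knight.

Wren is a knight; "Dax is a knave" is true, as required.
Since Dax is a knave, "Wren and I are both knights or both knaves, and I am a knave" needs to be false, which holds.
Eli (knight): "it is false that Dax is a knight" — true. ✓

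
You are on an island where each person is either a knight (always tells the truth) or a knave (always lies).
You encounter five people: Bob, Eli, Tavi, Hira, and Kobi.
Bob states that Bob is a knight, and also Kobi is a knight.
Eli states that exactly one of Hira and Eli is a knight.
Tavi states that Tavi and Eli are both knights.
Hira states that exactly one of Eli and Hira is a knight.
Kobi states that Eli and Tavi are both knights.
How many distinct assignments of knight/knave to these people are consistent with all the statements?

1

Consistent assignments:
  Bob=knave, Eli=knave, Tavi=knave, Hira=knave, Kobi=knave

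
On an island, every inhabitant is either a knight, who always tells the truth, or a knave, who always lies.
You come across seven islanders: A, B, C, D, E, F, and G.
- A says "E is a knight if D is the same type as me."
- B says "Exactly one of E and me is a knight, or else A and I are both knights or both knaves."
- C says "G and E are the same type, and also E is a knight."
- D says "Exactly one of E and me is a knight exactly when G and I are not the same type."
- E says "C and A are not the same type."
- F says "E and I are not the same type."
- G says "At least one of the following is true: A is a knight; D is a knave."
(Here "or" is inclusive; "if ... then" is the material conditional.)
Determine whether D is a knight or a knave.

D is a knave.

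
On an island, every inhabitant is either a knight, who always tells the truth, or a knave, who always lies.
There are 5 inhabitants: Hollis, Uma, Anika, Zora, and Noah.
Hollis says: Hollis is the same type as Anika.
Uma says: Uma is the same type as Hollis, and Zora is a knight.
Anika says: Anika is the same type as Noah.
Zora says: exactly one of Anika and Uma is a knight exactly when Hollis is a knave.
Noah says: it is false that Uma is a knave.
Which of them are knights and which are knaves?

Suppose Hollis is a knave. Then Hollis's statement "Hollis is the same type as Anika" would have to be false. Checking the 16 ways to assign the others, none is consistent with every speaker.
(For instance, with Uma=knight, Anika=knight, Zora=knight, Noah=knight, Uma's claim "Uma is the same type as Hollis, and Zora is a knight" comes out false where it would need to be true.)
So Hollis must be a knight, making "Hollis is the same type as Anika" true. Taking Hollis=knight, Uma=knight, Anika=knight, Zora=knight, Noah=knight, each remaining statement checks out:
  Uma (knight): "Uma is the same type as Hollis, and Zora is a knight" — true. ✓
  Anika (knight): "Anika is the same type as Noah" — true. ✓
  Zora (knight): "exactly one of Anika and Uma is a knight exactly when Hollis is a knave" — true. ✓
  Noah (knight): "it is false that Uma is a knave" — true. ✓
This is the unique consistent assignment.

Knights: Hollis, Uma, Anika, Zora, and Noah. Knaves: none.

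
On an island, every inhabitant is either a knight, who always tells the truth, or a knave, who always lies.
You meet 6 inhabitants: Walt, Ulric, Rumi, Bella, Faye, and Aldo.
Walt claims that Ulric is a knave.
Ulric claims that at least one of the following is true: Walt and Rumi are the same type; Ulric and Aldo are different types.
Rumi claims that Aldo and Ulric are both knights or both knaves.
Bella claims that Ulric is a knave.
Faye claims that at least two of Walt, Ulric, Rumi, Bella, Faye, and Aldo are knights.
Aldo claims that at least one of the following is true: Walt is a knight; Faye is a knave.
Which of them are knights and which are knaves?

Walt is a knave, Ulric is a knight, Rumi is a knave, Bella is a knave, Faye is a knight, and Aldo is a knave.

As a knave, Walt's statement "Ulric is a knave" should be False; it is.
Ulric is a knight, so "at least one of the following is true: Walt and Rumi are the same type; Ulric and Aldo are different types" must be true — and it is.
Since Rumi is a knave, "Aldo and Ulric are both knights or both knaves" needs to be False, which holds.
Since Bella is a knave, "Ulric is a knave" needs to be False, which holds.
Faye is a knight, so "at least two of Walt, Ulric, Rumi, Bella, Faye, and Aldo are knights" must be true — and it is.
As a knave, Aldo's statement "at least one of the following is true: Walt is a knight; Faye is a knave" should be False; it is.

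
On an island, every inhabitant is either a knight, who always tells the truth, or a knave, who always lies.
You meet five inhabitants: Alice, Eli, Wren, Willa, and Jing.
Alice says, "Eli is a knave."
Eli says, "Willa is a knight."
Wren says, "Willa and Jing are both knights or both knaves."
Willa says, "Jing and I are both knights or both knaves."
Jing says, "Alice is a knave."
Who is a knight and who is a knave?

Suppose Alice is a knight. Then Alice's statement "Eli is a knave" would have to be true. Checking the 16 ways to assign the others, none is consistent with every speaker.
(For instance, with Eli=knight, Wren=knight, Willa=knight, Jing=knight, Alice's claim "Eli is a knave" comes out false where it would need to be true.)
So Alice must be a knave, making "Eli is a knave" false. Taking Alice=knave, Eli=knight, Wren=knight, Willa=knight, Jing=knight, each remaining statement checks out:
  Eli (knight): "Willa is a knight" — true. ✓
  Wren (knight): "Willa and Jing are both knights or both knaves" — true. ✓
  Willa (knight): "Jing and I are both knights or both knaves" — true. ✓
  Jing (knight): "Alice is a knave" — true. ✓
This is the unique consistent assignment.

Alice is a knave, Eli is a knight, Wren is a knight, Willa is a knight, and Jing is a knight.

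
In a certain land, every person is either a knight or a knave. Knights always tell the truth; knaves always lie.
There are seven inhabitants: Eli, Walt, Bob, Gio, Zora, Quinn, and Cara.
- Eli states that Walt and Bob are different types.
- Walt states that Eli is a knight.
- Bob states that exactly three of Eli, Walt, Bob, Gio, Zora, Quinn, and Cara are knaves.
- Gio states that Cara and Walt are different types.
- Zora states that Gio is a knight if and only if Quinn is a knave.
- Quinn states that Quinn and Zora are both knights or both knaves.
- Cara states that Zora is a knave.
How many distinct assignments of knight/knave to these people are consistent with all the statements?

Consistent assignments:
  Eli=knave, Walt=knave, Bob=knave, Gio=knave, Zora=knight, Quinn=knight, Cara=knave

1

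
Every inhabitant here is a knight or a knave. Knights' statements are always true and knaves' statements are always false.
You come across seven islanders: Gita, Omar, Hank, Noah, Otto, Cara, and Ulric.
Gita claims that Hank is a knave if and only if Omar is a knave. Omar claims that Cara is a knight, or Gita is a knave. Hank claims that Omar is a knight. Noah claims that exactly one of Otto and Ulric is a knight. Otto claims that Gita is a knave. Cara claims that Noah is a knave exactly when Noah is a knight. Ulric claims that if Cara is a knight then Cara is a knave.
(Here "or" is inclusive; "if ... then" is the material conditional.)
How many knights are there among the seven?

The unique consistent assignment is Gita=knight, Omar=knave, Hank=knave, Noah=knight, Otto=knave, Cara=knave, Ulric=knight.
That has 3 knights.

3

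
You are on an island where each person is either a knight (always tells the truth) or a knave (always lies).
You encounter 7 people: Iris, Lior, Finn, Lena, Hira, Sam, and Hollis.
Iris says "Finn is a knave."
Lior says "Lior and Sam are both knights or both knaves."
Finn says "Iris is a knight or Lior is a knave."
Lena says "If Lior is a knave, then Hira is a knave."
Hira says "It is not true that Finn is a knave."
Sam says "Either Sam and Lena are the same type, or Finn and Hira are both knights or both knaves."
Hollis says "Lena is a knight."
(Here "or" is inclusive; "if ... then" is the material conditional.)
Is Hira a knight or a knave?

Hira is a knight.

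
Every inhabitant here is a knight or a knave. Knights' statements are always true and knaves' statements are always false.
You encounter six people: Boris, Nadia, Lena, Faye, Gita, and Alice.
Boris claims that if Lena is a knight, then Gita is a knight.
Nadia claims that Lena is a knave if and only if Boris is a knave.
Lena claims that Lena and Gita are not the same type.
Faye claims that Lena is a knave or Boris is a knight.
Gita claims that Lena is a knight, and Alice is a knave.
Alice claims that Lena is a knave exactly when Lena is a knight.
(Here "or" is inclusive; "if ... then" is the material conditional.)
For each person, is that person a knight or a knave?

Boris is a knight, so "if Lena is a knight, then Gita is a knight" must be True — and it is.
Nadia (knave): "Lena is a knave if and only if Boris is a knave" — false. ✓
Lena is a knave, so "Lena and Gita are not the same type" must be false — and it is.
Since Faye is a knight, "Lena is a knave or Boris is a knight" needs to be True, which holds.
Gita is a knave, and the claim "Lena is a knight, and Alice is a knave" is indeed false.
Alice is a knave, so "Lena is a knave exactly when Lena is a knight" must be false — and it is.

Boris is a knight, Nadia is a knave, Lena is a knave, Faye is a knight, Gita is a knave, and Alice is a knave.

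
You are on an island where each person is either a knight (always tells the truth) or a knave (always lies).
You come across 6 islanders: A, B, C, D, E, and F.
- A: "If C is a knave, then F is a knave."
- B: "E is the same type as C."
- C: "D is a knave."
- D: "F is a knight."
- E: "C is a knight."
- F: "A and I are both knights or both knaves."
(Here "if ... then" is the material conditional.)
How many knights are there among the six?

4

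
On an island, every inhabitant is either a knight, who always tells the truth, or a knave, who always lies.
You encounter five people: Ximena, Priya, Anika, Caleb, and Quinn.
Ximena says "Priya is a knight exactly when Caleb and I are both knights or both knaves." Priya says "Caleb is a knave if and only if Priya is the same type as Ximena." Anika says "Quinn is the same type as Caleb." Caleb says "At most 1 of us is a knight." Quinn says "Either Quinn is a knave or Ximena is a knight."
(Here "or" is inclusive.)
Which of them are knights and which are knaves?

Suppose Ximena is a knave. Then Ximena's statement "Priya is a knight exactly when Caleb and I are both knights or both knaves" would have to be false. Checking the 16 ways to assign the others, none is consistent with every speaker.
(For instance, with Priya=knave, Anika=knave, Caleb=knave, Quinn=knight, Priya's claim "Caleb is a knave if and only if Priya is the same type as Ximena" comes out true where it would need to be false.)
So Ximena must be a knight, making "Priya is a knight exactly when Caleb and I are both knights or both knaves" true. Taking Ximena=knight, Priya=knave, Anika=knave, Caleb=knave, Quinn=knight, each remaining statement checks out:
  Priya (knave): "Caleb is a knave if and only if Priya is the same type as Ximena" — false. ✓
  Anika (knave): "Quinn is the same type as Caleb" — false. ✓
  Caleb (knave): "at most 1 of us is a knight" — false. ✓
  Quinn (knight): "either Quinn is a knave or Ximena is a knight" — true. ✓
This is the unique consistent assignment.

Knights: Ximena and Quinn. Knaves: Priya, Anika, and Caleb.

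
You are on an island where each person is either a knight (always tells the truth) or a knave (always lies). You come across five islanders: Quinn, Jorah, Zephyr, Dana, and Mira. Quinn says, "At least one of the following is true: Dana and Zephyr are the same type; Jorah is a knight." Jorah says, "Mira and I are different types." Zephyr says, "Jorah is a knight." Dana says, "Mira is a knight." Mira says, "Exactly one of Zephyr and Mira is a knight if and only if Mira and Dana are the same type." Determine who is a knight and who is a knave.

As a knight, Quinn's statement "at least one of the following is true: Dana and Zephyr are the same type; Jorah is a knight" should be True; it is.
Jorah is a knave, so "Mira and I are different types" must be false — and it is.
Zephyr (knave): "Jorah is a knight" — false. ✓
Dana (knave): "Mira is a knight" — false. ✓
Mira (knave): "exactly one of Zephyr and Mira is a knight if and only if Mira and Dana are the same type" — false. ✓

Quinn is a knight, Jorah is a knave, Zephyr is a knave, Dana is a knave, and Mira is a knave.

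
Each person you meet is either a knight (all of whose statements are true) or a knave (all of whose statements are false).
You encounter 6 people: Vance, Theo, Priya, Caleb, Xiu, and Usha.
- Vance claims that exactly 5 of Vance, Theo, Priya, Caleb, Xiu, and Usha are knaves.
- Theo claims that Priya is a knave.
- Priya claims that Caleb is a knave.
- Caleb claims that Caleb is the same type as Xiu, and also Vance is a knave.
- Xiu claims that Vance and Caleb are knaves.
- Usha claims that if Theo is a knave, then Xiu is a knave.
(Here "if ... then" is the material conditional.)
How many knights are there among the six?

The unique consistent assignment is Vance=knave, Theo=knave, Priya=knight, Caleb=knave, Xiu=knight, Usha=knave.
That has 2 knights.

2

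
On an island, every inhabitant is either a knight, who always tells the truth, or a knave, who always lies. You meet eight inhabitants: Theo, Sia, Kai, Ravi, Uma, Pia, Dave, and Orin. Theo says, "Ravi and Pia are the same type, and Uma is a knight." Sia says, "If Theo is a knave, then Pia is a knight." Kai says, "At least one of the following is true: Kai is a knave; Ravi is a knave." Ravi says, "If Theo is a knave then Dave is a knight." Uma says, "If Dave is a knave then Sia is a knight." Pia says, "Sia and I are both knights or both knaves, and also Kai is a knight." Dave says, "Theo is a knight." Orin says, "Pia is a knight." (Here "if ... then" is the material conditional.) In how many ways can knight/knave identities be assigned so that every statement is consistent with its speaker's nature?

1

Consistent assignments:
  Theo=knave, Sia=knight, Kai=knight, Ravi=knave, Uma=knight, Pia=knight, Dave=knave, Orin=knight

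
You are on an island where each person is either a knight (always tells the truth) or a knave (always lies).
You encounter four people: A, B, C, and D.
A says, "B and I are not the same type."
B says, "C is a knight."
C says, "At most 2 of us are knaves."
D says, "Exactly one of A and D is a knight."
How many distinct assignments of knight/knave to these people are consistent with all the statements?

2

Consistent assignments:
  A=knave, B=knave, C=knave, D=knight
  A=knave, B=knave, C=knave, D=knave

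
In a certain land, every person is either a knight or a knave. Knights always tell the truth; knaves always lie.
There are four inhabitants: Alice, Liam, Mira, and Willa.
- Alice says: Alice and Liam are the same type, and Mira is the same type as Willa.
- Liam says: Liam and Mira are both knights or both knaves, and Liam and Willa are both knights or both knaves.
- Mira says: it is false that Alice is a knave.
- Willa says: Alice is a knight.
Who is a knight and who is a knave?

Alice is a knight, Liam is a knight, Mira is a knight, and Willa is a knight.

Alice is a knight; "Alice and Liam are the same type, and Mira is the same type as Willa" is True, as required.
Since Liam is a knight, "Liam and Mira are both knights or both knaves, and Liam and Willa are both knights or both knaves" needs to be True, which holds.
Mira is a knight, and the claim "it is false that Alice is a knave" is indeed True.
Willa is a knight, and the claim "Alice is a knight" is indeed True.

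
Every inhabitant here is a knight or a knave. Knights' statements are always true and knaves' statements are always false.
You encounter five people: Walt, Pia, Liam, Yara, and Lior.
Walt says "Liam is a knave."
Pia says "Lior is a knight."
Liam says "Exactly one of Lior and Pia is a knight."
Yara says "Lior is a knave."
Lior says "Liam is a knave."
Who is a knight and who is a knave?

Knights: Walt, Pia, and Lior. Knaves: Liam and Yara.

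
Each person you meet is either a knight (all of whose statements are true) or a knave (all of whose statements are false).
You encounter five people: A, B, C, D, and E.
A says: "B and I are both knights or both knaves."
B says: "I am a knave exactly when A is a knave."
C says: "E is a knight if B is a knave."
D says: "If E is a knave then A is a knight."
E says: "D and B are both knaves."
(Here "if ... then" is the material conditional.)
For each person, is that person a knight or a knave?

A is a knight, B is a knight, C is a knight, D is a knight, and E is a knave.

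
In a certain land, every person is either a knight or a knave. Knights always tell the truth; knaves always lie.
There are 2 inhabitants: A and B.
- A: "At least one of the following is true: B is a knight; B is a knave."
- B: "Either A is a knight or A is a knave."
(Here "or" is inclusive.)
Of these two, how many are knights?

2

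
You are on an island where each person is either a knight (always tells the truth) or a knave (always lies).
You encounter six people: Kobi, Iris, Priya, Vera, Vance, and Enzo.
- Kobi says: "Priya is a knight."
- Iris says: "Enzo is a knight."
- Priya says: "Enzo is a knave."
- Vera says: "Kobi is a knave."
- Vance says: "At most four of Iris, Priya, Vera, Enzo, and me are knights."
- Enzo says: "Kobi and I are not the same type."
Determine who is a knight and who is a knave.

Kobi is a knave; "Priya is a knight" is false, as required.
Since Iris is a knight, "Enzo is a knight" needs to be True, which holds.
Priya is a knave, and the claim "Enzo is a knave" is indeed false.
Since Vera is a knight, "Kobi is a knave" needs to be True, which holds.
Vance is a knight; "at most four of Iris, Priya, Vera, Enzo, and me are knights" is True, as required.
Enzo is a knight, so "Kobi and I are not the same type" must be True — and it is.

Kobi is a knave, Iris is a knight, Priya is a knave, Vera is a knight, Vance is a knight, and Enzo is a knight.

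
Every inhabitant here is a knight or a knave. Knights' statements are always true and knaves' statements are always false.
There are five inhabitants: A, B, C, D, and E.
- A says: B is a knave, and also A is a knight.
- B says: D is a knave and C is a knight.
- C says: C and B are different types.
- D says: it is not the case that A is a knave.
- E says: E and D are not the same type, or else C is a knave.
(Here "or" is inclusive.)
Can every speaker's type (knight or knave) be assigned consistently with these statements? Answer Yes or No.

One consistent assignment: A=knight, B=knave, C=knave, D=knight, E=knight.

Yes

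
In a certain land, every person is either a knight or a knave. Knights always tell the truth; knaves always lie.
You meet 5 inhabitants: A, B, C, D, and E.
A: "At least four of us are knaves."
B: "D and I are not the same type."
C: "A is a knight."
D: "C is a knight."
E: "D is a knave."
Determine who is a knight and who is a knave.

A is a knave, B is a knight, C is a knave, D is a knave, and E is a knight.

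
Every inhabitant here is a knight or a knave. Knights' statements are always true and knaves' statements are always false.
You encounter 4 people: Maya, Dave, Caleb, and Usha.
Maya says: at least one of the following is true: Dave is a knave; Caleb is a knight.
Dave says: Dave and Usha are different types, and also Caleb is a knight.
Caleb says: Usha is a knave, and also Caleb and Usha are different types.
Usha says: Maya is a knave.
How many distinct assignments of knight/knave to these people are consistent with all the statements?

Consistent assignments:
  Maya=knight, Dave=knight, Caleb=knight, Usha=knave
  Maya=knight, Dave=knave, Caleb=knight, Usha=knave
  Maya=knight, Dave=knave, Caleb=knave, Usha=knave

3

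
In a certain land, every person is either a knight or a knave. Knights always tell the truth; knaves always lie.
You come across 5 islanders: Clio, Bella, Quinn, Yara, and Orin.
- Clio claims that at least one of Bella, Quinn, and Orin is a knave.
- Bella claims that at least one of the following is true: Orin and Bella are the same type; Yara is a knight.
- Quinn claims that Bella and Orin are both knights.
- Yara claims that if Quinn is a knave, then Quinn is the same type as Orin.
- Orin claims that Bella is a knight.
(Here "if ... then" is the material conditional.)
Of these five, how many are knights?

4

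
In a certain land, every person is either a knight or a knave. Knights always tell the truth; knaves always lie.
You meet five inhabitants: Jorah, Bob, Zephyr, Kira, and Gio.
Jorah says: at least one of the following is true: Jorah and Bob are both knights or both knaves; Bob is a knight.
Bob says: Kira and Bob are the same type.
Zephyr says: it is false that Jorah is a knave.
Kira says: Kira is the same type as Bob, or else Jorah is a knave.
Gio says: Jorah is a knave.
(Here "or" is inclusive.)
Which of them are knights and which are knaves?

Jorah is a knight, Bob is a knight, Zephyr is a knight, Kira is a knight, and Gio is a knave.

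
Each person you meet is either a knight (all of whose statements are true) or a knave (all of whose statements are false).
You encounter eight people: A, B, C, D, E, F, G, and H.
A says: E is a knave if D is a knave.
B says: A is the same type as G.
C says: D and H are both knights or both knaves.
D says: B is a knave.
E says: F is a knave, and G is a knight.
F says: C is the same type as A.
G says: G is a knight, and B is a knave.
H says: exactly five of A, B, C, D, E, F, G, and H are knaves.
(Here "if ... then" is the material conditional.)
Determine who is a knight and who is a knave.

A is a knight, and the claim "E is a knave if D is a knave" is indeed true.
As a knave, B's statement "A is the same type as G" should be False; it is.
C is a knave, so "D and H are both knights or both knaves" must be False — and it is.
D (knight): "B is a knave" — true. ✓
As a knave, E's statement "F is a knave, and G is a knight" should be False; it is.
F (knave): "C is the same type as A" — False. ✓
As a knave, G's statement "G is a knight, and B is a knave" should be False; it is.
H (knave): "exactly five of A, B, C, D, E, F, G, and H are knaves" — False. ✓

A is a knight, B is a knave, C is a knave, D is a knight, E is a knave, F is a knave, G is a knave, and H is a knave.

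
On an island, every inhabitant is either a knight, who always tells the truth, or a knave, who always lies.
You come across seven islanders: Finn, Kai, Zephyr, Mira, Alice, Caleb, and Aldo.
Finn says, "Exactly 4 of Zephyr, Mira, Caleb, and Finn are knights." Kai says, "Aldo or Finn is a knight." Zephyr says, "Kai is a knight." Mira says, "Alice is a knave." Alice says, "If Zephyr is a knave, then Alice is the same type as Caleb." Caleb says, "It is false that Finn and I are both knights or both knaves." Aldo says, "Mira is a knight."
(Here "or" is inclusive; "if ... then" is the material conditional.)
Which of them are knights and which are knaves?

Knights: Alice and Caleb. Knaves: Finn, Kai, Zephyr, Mira, and Aldo.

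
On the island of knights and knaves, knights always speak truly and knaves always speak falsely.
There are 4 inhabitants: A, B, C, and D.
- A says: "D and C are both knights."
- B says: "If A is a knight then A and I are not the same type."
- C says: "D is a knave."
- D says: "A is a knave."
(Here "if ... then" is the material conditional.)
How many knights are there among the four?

2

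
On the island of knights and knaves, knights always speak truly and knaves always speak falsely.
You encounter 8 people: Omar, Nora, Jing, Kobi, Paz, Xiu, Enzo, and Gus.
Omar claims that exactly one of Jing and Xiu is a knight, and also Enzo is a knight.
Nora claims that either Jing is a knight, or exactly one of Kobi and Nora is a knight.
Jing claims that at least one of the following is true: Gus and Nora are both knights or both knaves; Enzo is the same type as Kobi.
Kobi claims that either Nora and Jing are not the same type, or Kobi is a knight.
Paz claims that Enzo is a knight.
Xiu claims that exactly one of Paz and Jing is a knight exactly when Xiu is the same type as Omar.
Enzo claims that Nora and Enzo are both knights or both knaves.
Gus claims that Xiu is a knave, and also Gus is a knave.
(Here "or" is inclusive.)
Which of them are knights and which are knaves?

Omar is a knave; "exactly one of Jing and Xiu is a knight, and also Enzo is a knight" is False, as required.
Nora is a knight; "either Jing is a knight, or exactly one of Kobi and Nora is a knight" is True, as required.
As a knight, Jing's statement "at least one of the following is true: Gus and Nora are both knights or both knaves; Enzo is the same type as Kobi" should be True; it is.
As a knight, Kobi's statement "either Nora and Jing are not the same type, or Kobi is a knight" should be True; it is.
Paz is a knight, so "Enzo is a knight" must be True — and it is.
Xiu is a knight, so "exactly one of Paz and Jing is a knight exactly when Xiu is the same type as Omar" must be True — and it is.
As a knight, Enzo's statement "Nora and Enzo are both knights or both knaves" should be True; it is.
As a knave, Gus's statement "Xiu is a knave, and also Gus is a knave" should be False; it is.

Omar is a knave, Nora is a knight, Jing is a knight, Kobi is a knight, Paz is a knight, Xiu is a knight, Enzo is a knight, and Gus is a knave.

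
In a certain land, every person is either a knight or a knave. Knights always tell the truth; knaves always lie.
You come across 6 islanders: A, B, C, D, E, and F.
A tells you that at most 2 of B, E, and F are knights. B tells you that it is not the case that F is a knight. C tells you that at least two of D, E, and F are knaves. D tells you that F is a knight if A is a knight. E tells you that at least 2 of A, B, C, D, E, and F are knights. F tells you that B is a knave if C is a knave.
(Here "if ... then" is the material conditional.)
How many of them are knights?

4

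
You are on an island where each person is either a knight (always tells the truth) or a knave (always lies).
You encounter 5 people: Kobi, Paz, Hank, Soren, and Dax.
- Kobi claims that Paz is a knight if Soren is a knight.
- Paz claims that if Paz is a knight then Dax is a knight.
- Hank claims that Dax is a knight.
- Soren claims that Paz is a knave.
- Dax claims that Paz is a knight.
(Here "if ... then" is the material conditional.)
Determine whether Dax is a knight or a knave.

Dax is a knight.

Consistent assignments: {Kobi=knight, Paz=knight, Hank=knight, Soren=knave, Dax=knight}
In every consistent assignment, Dax is a knight.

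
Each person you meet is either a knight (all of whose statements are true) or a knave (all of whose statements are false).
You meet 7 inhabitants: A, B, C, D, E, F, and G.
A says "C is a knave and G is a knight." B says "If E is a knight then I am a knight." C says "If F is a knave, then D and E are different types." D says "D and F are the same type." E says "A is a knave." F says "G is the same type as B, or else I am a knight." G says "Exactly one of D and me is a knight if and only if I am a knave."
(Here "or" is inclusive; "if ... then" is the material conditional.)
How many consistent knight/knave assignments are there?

4

Consistent assignments:
  A=knave, B=knight, C=knight, D=knight, E=knight, F=knight, G=knight
  A=knave, B=knight, C=knight, D=knave, E=knight, F=knight, G=knave
  A=knave, B=knave, C=knight, D=knight, E=knight, F=knight, G=knight
  A=knave, B=knave, C=knight, D=knave, E=knight, F=knight, G=knave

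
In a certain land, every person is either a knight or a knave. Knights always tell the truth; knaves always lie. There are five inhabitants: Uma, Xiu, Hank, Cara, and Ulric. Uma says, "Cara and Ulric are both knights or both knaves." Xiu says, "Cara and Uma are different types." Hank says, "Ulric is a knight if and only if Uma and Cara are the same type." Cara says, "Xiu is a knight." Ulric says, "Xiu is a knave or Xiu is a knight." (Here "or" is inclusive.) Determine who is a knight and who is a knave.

Uma is a knave, Xiu is a knave, Hank is a knight, Cara is a knave, and Ulric is a knight.

Since Uma is a knave, "Cara and Ulric are both knights or both knaves" needs to be false, which holds.
Xiu is a knave, so "Cara and Uma are different types" must be false — and it is.
Hank is a knight; "Ulric is a knight if and only if Uma and Cara are the same type" is true, as required.
Cara is a knave, and the claim "Xiu is a knight" is indeed false.
Ulric (knight): "Xiu is a knave or Xiu is a knight" — true. ✓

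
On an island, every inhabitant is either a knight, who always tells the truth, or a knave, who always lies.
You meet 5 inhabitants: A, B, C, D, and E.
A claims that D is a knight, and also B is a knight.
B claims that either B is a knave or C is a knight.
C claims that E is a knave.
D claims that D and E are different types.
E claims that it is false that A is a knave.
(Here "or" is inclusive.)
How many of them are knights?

2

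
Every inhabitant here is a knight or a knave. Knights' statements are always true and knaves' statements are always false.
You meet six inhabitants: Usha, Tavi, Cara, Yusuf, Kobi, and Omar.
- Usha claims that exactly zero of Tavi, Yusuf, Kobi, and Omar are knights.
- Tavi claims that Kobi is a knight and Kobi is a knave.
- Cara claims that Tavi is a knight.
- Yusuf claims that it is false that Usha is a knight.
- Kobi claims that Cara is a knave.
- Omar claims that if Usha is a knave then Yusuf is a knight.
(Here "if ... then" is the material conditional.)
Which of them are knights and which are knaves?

Usha is a knave, so "exactly zero of Tavi, Yusuf, Kobi, and Omar are knights" must be False — and it is.
Tavi is a knave, so "Kobi is a knight and Kobi is a knave" must be False — and it is.
Cara (knave): "Tavi is a knight" — False. ✓
Since Yusuf is a knight, "it is false that Usha is a knight" needs to be true, which holds.
Kobi (knight): "Cara is a knave" — true. ✓
Omar (knight): "if Usha is a knave then Yusuf is a knight" — true. ✓

Usha is a knave, Tavi is a knave, Cara is a knave, Yusuf is a knight, Kobi is a knight, and Omar is a knight.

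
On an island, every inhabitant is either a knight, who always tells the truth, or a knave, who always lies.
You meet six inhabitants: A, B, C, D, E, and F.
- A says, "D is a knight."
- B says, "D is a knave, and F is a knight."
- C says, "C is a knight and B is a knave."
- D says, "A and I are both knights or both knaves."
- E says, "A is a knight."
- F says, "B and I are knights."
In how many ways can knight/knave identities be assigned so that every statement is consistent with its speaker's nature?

2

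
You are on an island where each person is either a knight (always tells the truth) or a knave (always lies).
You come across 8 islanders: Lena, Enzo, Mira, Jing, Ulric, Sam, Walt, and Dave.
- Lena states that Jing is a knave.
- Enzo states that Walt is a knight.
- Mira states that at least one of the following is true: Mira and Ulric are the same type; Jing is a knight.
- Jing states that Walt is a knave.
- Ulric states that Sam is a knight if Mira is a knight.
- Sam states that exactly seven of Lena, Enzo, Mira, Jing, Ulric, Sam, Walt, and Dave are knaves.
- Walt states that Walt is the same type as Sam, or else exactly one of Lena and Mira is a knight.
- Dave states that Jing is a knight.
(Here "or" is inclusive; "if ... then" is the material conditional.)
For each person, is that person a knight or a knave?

Lena is a knight, Enzo is a knight, Mira is a knave, Jing is a knave, Ulric is a knight, Sam is a knave, Walt is a knight, and Dave is a knave.

As a knight, Lena's statement "Jing is a knave" should be True; it is.
Enzo is a knight, and the claim "Walt is a knight" is indeed True.
As a knave, Mira's statement "at least one of the following is true: Mira and Ulric are the same type; Jing is a knight" should be false; it is.
Jing is a knave; "Walt is a knave" is false, as required.
Ulric is a knight, and the claim "Sam is a knight if Mira is a knight" is indeed True.
Sam is a knave; "exactly seven of Lena, Enzo, Mira, Jing, Ulric, Sam, Walt, and Dave are knaves" is false, as required.
Walt is a knight, so "Walt is the same type as Sam, or else exactly one of Lena and Mira is a knight" must be True — and it is.
Dave is a knave, and the claim "Jing is a knight" is indeed false.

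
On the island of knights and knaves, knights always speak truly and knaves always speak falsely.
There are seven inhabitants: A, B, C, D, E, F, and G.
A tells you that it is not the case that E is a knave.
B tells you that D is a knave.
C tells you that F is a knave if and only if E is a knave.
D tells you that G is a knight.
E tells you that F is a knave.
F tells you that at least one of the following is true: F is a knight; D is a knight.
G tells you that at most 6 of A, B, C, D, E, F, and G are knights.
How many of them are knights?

The unique consistent assignment is A=knave, B=knave, C=knave, D=knight, E=knave, F=knight, G=knight.
That has 3 knights.

3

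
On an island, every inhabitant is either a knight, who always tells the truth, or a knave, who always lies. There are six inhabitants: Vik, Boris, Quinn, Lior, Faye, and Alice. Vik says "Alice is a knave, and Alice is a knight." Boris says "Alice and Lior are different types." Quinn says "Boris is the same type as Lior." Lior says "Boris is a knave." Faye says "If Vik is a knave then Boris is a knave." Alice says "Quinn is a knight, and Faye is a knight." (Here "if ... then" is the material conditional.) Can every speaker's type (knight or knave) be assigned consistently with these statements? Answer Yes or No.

No

Checking all 64 assignments, each has at least one speaker whose statement's truth value contradicts their type.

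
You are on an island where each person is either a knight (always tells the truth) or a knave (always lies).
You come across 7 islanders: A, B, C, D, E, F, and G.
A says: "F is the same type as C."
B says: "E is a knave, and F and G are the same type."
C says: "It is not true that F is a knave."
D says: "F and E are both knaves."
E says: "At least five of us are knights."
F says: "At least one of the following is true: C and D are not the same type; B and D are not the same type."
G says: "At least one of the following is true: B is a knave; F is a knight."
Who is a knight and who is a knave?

A is a knight, so "F is the same type as C" must be True — and it is.
Since B is a knave, "E is a knave, and F and G are the same type" needs to be False, which holds.
C is a knight; "it is not true that F is a knave" is True, as required.
D is a knave; "F and E are both knaves" is False, as required.
E is a knight; "at least five of us are knights" is True, as required.
F is a knight, and the claim "at least one of the following is true: C and D are not the same type; B and D are not the same type" is indeed True.
G (knight): "at least one of the following is true: B is a knave; F is a knight" — True. ✓

Knights: A, C, E, F, and G. Knaves: B and D.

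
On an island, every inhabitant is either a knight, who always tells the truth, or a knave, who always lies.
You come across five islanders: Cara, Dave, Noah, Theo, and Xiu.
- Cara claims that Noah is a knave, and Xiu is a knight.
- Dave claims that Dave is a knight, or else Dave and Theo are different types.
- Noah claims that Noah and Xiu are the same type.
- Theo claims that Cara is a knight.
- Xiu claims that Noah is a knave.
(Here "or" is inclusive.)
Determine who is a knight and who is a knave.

Cara (knight): "Noah is a knave, and Xiu is a knight" — true. ✓
Dave is a knight, and the claim "Dave is a knight, or else Dave and Theo are different types" is indeed true.
Noah is a knave; "Noah and Xiu are the same type" is false, as required.
As a knight, Theo's statement "Cara is a knight" should be true; it is.
Xiu is a knight, and the claim "Noah is a knave" is indeed true.

Cara is a knight, Dave is a knight, Noah is a knave, Theo is a knight, and Xiu is a knight.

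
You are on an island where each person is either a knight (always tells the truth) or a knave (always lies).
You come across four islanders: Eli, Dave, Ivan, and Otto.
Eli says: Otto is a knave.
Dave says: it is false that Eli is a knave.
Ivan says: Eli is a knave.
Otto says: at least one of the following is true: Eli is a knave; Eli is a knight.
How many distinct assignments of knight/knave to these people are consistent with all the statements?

1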